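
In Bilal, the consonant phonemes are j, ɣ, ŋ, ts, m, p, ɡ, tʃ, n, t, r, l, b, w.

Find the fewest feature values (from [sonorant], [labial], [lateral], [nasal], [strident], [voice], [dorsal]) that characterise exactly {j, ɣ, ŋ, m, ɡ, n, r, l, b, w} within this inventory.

Every target segment is [+voice] and no other inventory member is, so one feature is enough.

[+voice]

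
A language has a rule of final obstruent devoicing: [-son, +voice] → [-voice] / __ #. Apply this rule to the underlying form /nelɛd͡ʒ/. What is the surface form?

Only the final segment /d͡ʒ/ is both word-final and matches the structural description. It is a voiced postalveolar affricate, so [-son, +voice] holds; changing it to [-voice] with all other features held fixed yields /t͡ʃ/ (voiceless postalveolar affricate). No other segment meets both the structural description and the environment, so the output is [nelɛt͡ʃ].

[nelɛt͡ʃ]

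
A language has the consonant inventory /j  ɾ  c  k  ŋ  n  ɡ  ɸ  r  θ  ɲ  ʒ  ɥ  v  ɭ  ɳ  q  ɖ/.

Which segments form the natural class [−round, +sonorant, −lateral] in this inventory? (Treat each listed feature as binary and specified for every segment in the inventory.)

First, the [−round] segments are /j, ɾ, c, k, ŋ, n, ɡ, ɸ, r, θ, ɲ, ʒ, v, ɭ, ɳ, q, ɖ/.
Of those, [+sonorant] gives /j, ɾ, ŋ, n, r, ɲ, ɭ, ɳ/.
Intersecting with [−lateral] leaves /j, ɾ, ŋ, n, r, ɲ, ɳ/.

j, ɾ, ŋ, n, r, ɲ, ɳ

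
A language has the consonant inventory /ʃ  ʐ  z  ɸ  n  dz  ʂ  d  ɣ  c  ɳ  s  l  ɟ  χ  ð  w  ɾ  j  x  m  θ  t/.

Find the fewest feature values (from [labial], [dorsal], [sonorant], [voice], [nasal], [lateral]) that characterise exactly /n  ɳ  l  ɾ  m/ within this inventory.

The class [+sonorant], [-dorsal] has exactly /n, ɳ, l, ɾ, m/ as its extension in this inventory. No smaller conjunction from the listed features achieves this: [-dorsal] alone would also admit /ʃ, ʐ, z, ɸ, …/; [+sonorant] alone would also admit /w, j/; and checking the remaining single features turns up none with this extension.

[+sonorant, -dorsal]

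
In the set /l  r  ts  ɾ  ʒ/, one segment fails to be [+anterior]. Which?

/ɾ, ts, r, l/ are all [+anterior]; /ʒ/ (voiced postalveolar fricative) is [−anterior].

ʒ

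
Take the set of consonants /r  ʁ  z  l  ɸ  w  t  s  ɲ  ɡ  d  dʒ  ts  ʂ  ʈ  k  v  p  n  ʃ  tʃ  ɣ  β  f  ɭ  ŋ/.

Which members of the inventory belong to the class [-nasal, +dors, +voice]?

The [-nasal] segments are /r, ʁ, z, l, ɸ, w, t, s, ɡ, d, dʒ, ts, ʂ, ʈ, k, v, p, ʃ, tʃ, ɣ, β, f, ɭ/.
Then [+dorsal] gives /ʁ, w, ɡ, k, ɣ/.
Among these, [+voice] leaves /ʁ, w, ɡ, ɣ/.

ʁ, w, ɡ, ɣ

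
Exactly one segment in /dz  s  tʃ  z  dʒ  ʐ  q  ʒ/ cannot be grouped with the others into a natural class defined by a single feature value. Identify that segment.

q

/ʒ, z, ʐ, s, dʒ, tʃ, dz/ are all [+strident], but /q/ (voiceless uvular stop) is [−strident]. No other single segment can be removed to leave a set sharing one feature value that the removed segment lacks, so /q/ is the odd one out.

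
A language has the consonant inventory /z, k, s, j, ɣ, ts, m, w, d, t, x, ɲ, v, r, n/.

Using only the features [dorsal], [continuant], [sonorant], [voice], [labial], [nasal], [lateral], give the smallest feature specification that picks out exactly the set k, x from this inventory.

/k, x/ are all [−voice], [+dorsal], and no other segment in the inventory matches both values. Dropping any one of them over-generates: [+dorsal] alone would also admit /j, ɣ, w, ɲ/; [−voice] alone would also admit /s, ts, t/. No other single listed feature picks out exactly this set either, so fewer than two features will not do.

[−voice, +dorsal]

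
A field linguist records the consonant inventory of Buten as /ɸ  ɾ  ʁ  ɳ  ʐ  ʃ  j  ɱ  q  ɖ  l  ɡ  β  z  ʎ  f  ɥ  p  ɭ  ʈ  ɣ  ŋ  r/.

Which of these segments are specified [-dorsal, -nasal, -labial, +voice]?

Eliminate segments failing any feature: /ɸ, β, f, p/ are [+labial]; /ʁ, j, q, ɡ, ʎ, ɥ, ɣ, ŋ/ are [+dorsal]; /ɳ, ɱ/ are [+nasal]; /ʃ, ʈ/ are [-voice]. The remaining /ɾ, ʐ, ɖ, l, z, ɭ, r/ satisfy [-dorsal], [-nasal], [-labial], [+voice].

ɾ, ʐ, ɖ, l, z, ɭ, r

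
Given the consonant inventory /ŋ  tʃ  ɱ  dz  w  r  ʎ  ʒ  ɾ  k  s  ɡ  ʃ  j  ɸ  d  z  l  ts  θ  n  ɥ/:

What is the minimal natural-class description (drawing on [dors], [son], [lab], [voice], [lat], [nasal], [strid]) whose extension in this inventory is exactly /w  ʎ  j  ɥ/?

The class [+sonorant], [−nasal], [+dorsal] has exactly /w, ʎ, j, ɥ/ as its extension in this inventory. No smaller conjunction from the listed features achieves this: [−nasal, +dorsal] alone would also admit /k, ɡ/; [+sonorant, +dorsal] alone would also admit /ŋ/; [+sonorant, −nasal] alone would also admit /r, ɾ, l/; and checking the remaining two-feature bundles turns up none with this extension.

[+son, −nasal, +dors]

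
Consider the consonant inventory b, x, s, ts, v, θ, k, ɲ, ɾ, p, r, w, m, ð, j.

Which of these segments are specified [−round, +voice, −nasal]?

Eliminate segments failing any feature: /x, s, ts, θ, k, p/ are [−voice]; /ɲ, m/ are [+nasal]; /w/ is [+round]. The remaining /b, v, ɾ, r, ð, j/ satisfy [−round], [+voice], [−nasal].

b, v, ɾ, r, ð, j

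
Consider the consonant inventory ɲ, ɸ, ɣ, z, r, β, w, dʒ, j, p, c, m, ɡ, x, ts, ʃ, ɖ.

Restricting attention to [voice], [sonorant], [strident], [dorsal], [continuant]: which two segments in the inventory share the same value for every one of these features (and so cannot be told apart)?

On the given features, /w/ and /j/ have an identical profile: [+voice], [+sonorant], [-strident], [+dorsal], [+continuant]. No other two segments in the inventory coincide on all 5 features. (They do differ in [labial], [round] and [back], which are not among the given features.)

w, j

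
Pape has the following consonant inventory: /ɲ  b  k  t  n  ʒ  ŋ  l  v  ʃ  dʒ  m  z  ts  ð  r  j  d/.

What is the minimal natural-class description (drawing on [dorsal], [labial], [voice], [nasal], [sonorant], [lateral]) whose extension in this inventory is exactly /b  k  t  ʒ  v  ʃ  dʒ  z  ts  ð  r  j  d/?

The class [-nasal], [-lateral] has exactly /b, k, t, ʒ, v, ʃ, dʒ, z, ts, ð, r, j, d/ as its extension in this inventory. No smaller conjunction from the listed features achieves this: [-lateral] alone would also admit /ɲ, n, ŋ, m/; [-nasal] alone would also admit /l/; and checking the remaining single features turns up none with this extension.

[-nasal, -lateral]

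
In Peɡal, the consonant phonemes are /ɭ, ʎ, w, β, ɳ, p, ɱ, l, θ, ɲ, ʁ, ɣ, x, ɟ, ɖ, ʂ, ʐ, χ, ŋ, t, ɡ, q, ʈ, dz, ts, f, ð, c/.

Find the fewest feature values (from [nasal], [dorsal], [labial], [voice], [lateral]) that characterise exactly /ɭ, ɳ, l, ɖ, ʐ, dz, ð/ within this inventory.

[+voice, -labial, -dorsal]

The class [+voice], [-labial], [-dorsal] has exactly /ɭ, ɳ, l, ɖ, ʐ, dz, ð/ as its extension in this inventory. No smaller conjunction from the listed features achieves this: [-labial, -dorsal] alone would also admit /θ, ʂ, t, ʈ, …/; [+voice, -dorsal] alone would also admit /β, ɱ/; [+voice, -labial] alone would also admit /ʎ, ɲ, ʁ, ɣ, …/; and checking the remaining two-feature bundles turns up none with this extension.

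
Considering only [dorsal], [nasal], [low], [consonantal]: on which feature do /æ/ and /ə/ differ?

/æ/ (low front unrounded vowel) and /ə/ (mid central vowel (schwa)) agree on [+dorsal], [−nasal], [−consonantal]. They differ on [low] (/æ/ [+], /ə/ [−]).

[low]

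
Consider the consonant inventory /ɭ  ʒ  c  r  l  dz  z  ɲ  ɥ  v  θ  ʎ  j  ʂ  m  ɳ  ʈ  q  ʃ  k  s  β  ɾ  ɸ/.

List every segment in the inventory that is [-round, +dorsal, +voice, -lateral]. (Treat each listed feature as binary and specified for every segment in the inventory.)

ɲ, j

Eliminate segments failing any feature: /ɭ, ʒ, r, l, dz, z, v, θ, ʂ, m, ɳ, ʈ, ʃ, s, β, ɾ, ɸ/ are [-dorsal]; /c, q, k/ are [-voice]; /ɥ/ is [+round]; /ʎ/ is [+lateral]. The remaining /ɲ, j/ satisfy [-round], [+dorsal], [+voice], [-lateral].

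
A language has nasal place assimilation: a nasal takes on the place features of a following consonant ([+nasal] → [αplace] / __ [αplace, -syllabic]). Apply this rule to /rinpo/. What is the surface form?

The only nasal preceding a consonant is /n/ before /p/. /p/ is [+labial], so /n/ → /m/, giving [rimpo].

[rimpo]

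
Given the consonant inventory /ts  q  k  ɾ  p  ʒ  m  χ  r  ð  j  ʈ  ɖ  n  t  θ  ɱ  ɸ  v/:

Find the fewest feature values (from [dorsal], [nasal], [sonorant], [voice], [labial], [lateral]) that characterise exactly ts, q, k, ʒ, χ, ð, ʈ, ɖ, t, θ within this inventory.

[-sonorant, -labial]

The class [-sonorant], [-labial] has exactly /ts, q, k, ʒ, χ, ð, ʈ, ɖ, t, θ/ as its extension in this inventory. No smaller conjunction from the listed features achieves this: [-labial] alone would also admit /ɾ, r, j, n/; [-sonorant] alone would also admit /p, ɸ, v/; and checking the remaining single features turns up none with this extension.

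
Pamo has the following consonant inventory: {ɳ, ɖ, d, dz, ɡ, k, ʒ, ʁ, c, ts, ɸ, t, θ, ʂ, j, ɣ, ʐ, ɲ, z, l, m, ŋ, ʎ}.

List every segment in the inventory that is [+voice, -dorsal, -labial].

The [+voice] segments are /ɳ, ɖ, d, dz, ɡ, ʒ, ʁ, j, ɣ, ʐ, ɲ, z, l, m, ŋ, ʎ/.
Intersecting with [-dorsal] gives /ɳ, ɖ, d, dz, ʒ, ʐ, z, l, m/.
Then [-labial] leaves /ɳ, ɖ, d, dz, ʒ, ʐ, z, l/.

ɳ, ɖ, d, dz, ʒ, ʐ, z, l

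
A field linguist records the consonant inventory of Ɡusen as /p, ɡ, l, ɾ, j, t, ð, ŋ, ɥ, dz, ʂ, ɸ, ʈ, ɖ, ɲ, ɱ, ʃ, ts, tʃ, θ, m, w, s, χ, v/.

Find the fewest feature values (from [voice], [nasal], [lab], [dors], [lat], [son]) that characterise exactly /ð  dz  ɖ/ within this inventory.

Every target segment is [−sonorant], [+voice], [−labial], [−dorsal]; each remaining inventory member fails at least one of these. Each conjunct is needed — [+voice, −labial, −dorsal] alone would also admit /l, ɾ/; [−sonorant, −labial, −dorsal] alone would also admit /t, ʂ, ʈ, ʃ, …/; [−sonorant, +voice, −dorsal] alone would also admit /v/; [−sonorant, +voice, −labial] alone would also admit /ɡ/ — and no other combination of three listed features has exactly this extension, so four is the minimum.

[−son, +voice, −lab, −dors]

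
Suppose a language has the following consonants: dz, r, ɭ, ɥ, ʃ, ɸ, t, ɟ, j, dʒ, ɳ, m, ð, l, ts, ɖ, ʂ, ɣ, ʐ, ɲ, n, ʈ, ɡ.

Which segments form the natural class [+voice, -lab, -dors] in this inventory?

Among the inventory, the [+voice] segments are /dz, r, ɭ, ɥ, ɟ, j, dʒ, ɳ, m, ð, l, ɖ, ɣ, ʐ, ɲ, n, ɡ/.
Then [-labial] gives /dz, r, ɭ, ɟ, j, dʒ, ɳ, ð, l, ɖ, ɣ, ʐ, ɲ, n, ɡ/.
Within that set, [-dorsal] leaves /dz, r, ɭ, dʒ, ɳ, ð, l, ɖ, ʐ, n/.

dz, r, ɭ, dʒ, ɳ, ð, l, ɖ, ʐ, n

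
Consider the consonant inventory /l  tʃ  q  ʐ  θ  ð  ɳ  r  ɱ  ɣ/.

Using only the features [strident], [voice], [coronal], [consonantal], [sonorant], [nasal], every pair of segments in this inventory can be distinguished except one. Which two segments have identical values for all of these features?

r, l

/r/ (alveolar trill) and /l/ (alveolar lateral approximant) are both [−strident], [+voice], [+coronal], [+consonantal], [+sonorant], [−nasal], so none of the listed features separates them. (They do differ in [lateral], which is not among the given features.) Every other pair in the inventory differs on at least one listed feature.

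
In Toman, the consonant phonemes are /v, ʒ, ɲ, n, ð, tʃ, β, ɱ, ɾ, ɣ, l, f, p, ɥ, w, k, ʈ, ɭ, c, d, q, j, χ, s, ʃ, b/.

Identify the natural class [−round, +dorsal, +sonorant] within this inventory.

ɲ, j

Checking each segment against [−round], [+dorsal], [+sonorant]: /ɲ/ (palatal nasal), /j/ (palatal glide) satisfy every feature; every other segment in the inventory fails at least one.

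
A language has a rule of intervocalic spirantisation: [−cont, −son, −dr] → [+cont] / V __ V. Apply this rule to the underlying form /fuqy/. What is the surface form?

The only segment in the rule's environment that also matches [−cont, −son, −dr] is /q/. Applying [+continuant] turns the voiceless uvular stop into /χ/ (voiceless uvular fricative), giving [fuχy].

[fuχy]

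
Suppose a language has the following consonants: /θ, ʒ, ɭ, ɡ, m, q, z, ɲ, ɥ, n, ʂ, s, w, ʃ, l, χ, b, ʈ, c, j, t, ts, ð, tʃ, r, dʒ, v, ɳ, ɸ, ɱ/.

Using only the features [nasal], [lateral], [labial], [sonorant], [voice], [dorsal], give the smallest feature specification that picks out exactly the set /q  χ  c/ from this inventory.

[-voice, +dorsal]

/q, χ, c/ are all [-voice], [+dorsal], and no other segment in the inventory matches both values. Dropping any one of them over-generates: [+dorsal] alone would also admit /ɡ, ɲ, ɥ, w, …/; [-voice] alone would also admit /θ, ʂ, s, ʃ, …/. No other single listed feature picks out exactly this set either, so fewer than two features will not do.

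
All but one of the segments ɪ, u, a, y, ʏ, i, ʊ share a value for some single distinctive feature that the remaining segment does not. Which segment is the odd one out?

a

/u, ʊ, ʏ, i, y, ɪ/ are all [+high], but /a/ (low unrounded vowel) is [−high]. No other single segment can be removed to leave a set sharing one feature value that the removed segment lacks, so /a/ is the odd one out.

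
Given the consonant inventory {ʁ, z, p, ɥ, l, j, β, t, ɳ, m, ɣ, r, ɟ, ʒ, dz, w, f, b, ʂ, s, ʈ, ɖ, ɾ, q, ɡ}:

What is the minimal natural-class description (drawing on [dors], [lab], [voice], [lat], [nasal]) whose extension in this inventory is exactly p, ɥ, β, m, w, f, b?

/p, ɥ, β, m, w, f, b/ are exactly the [+labial] segments in the inventory, so a single feature suffices.

[+lab]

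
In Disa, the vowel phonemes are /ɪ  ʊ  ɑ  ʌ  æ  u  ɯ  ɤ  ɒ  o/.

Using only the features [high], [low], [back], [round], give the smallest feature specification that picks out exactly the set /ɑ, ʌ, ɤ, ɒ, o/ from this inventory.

[−high, +back]

Every target segment is [−high], [+back]; each remaining inventory member fails at least one of these. Each conjunct is needed — [+back] alone would also admit /ʊ, u, ɯ/; [−high] alone would also admit /æ/ — and no other single listed feature has exactly this extension, so two is the minimum.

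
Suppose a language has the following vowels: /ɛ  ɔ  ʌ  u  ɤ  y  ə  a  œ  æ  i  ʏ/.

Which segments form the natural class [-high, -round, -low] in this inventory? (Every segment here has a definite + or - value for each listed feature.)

ɛ, ʌ, ɤ, ə

Checking each segment against [-high], [-round], [-low]: /ɛ/ (mid front unrounded lax vowel), /ʌ/ (mid back unrounded lax vowel), /ɤ/ (mid back unrounded tense vowel), /ə/ (mid central vowel (schwa)) satisfy every feature; every other segment in the inventory fails at least one.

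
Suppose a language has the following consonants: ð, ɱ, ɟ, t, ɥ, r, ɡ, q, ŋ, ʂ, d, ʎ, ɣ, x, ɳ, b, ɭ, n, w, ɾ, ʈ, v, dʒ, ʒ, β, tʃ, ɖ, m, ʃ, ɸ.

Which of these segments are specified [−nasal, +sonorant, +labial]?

Checking each segment against [−nasal], [+sonorant], [+labial]: /ɥ/ (labial-palatal glide), /w/ (labial-velar glide) satisfy every feature; every other segment in the inventory fails at least one.

ɥ, w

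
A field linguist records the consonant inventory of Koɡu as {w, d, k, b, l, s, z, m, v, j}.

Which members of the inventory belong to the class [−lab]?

d, k, l, s, z, j

The [−labial] segments here are /d, k, l, s, z, j/; the remaining /w, b, m, v/ are [+labial].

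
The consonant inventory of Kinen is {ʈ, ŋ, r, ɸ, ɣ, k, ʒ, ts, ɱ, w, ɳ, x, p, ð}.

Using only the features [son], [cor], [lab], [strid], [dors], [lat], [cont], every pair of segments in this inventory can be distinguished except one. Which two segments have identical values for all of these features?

Both /ɣ/ and /x/ are [−sonorant], [−coronal], [−labial], [−strident], [+dorsal], [−lateral], [+continuant]. Since the list omits [voice] — which does distinguish the voiced velar fricative from the voiceless velar fricative — this pair collapses; all other pairs remain distinct.

ɣ, x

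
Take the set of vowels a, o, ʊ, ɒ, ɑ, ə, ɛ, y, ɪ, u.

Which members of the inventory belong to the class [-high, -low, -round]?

Eliminate segments failing any feature: /a, ɒ, ɑ/ are [+low]; /o/ is [+round]; /ʊ, y, ɪ, u/ are [+high]. The remaining /ə, ɛ/ satisfy [-high], [-low], [-round].

ə, ɛ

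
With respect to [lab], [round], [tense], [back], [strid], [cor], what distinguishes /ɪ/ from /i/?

/ɪ/ (high front unrounded lax vowel) and /i/ (high front unrounded tense vowel) agree on [−labial], [−round], [−back], [−strident], [−coronal]. They differ on [tense] (/ɪ/ [−], /i/ [+]).

[tense]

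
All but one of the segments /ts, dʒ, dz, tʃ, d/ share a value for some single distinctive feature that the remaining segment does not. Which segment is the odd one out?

d

[delayed release] (equivalently [strident]) groups all but one: /dʒ, dz, tʃ, ts/ share [+delayed release] while /d/ (voiced alveolar stop) alone is [-delayed release]. Removing any other segment would not leave a single-feature class that excludes it.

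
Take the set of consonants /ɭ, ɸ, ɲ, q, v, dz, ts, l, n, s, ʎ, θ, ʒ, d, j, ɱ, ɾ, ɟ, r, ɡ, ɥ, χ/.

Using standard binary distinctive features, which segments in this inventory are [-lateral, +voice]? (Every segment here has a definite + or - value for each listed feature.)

Eliminate segments failing any feature: /ɭ, l, ʎ/ are [+lateral]; /ɸ, q, ts, s, θ, χ/ are [-voice]. The remaining /ɲ, v, dz, n, ʒ, d, j, ɱ, ɾ, ɟ, r, ɡ, ɥ/ satisfy [-lateral], [+voice].

ɲ, v, dz, n, ʒ, d, j, ɱ, ɾ, ɟ, r, ɡ, ɥ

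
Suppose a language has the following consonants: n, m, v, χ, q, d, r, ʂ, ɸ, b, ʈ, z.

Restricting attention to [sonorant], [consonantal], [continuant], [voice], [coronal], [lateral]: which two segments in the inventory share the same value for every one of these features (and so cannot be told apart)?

χ, ɸ

Both /χ/ and /ɸ/ are [-sonorant], [+consonantal], [+continuant], [-voice], [-coronal], [-lateral]. Since the list omits [labial] and [dorsal] — which do distinguish the voiceless uvular fricative from the voiceless bilabial fricative — this pair collapses; all other pairs remain distinct.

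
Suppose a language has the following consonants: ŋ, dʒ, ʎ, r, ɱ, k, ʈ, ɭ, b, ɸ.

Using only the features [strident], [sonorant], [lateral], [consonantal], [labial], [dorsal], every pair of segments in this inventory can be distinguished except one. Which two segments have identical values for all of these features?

ɸ, b

/ɸ/ (voiceless bilabial fricative) and /b/ (voiced bilabial stop) are both [−strident], [−sonorant], [−lateral], [+consonantal], [+labial], [−dorsal], so none of the listed features separates them. (They do differ in [voice] and [continuant], which are not among the given features.) Every other pair in the inventory differs on at least one listed feature.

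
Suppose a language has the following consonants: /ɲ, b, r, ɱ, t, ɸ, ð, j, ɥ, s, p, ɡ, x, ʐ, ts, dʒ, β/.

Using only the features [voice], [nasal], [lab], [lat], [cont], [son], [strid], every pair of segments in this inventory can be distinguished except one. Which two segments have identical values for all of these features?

r, j

Both /r/ and /j/ are [+voice], [−nasal], [−labial], [−lateral], [+continuant], [+sonorant], [−strident]. Since the list omits [dorsal] — which does distinguish the alveolar trill from the palatal glide — this pair collapses; all other pairs remain distinct.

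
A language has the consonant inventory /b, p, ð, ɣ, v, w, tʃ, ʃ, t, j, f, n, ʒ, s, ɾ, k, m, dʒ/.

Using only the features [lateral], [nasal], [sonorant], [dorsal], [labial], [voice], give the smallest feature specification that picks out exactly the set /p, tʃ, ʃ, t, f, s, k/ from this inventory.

[−voice]

/p, tʃ, ʃ, t, f, s, k/ are exactly the [−voice] segments in the inventory, so a single feature suffices.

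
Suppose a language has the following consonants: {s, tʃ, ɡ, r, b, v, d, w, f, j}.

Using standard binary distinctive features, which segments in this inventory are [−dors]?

The feature [dorsal] marks segments articulated with the tongue body. In this inventory /s, tʃ, r, b, v, d, f/ lack that property, so they are [−dorsal]; /ɡ, w, j/ are [+dorsal].

s, tʃ, r, b, v, d, f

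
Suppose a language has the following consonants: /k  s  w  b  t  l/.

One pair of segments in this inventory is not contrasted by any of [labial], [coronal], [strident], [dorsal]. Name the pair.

/l/ (alveolar lateral approximant) and /t/ (voiceless alveolar stop) are both [-labial], [+coronal], [-strident], [-dorsal], so none of the listed features separates them. (They do differ in [sonorant], [voice] and [lateral], which are not among the given features.) Every other pair in the inventory differs on at least one listed feature.

l, t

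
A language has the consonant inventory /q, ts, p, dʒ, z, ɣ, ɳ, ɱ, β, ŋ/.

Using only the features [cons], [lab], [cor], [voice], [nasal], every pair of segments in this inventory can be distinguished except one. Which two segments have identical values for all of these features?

/z/ (voiced alveolar fricative) and /dʒ/ (voiced postalveolar affricate) are both [+consonantal], [−labial], [+coronal], [+voice], [−nasal], so none of the listed features separates them. (They do differ in [continuant], [anterior] and [distributed], which are not among the given features.) Every other pair in the inventory differs on at least one listed feature.

z, dʒ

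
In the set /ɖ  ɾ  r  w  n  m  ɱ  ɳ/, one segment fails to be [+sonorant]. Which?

ɖ

/m, ɳ, n, ɱ, w, ɾ, r/ are all [+sonorant]; /ɖ/ (voiced retroflex stop) is [-sonorant].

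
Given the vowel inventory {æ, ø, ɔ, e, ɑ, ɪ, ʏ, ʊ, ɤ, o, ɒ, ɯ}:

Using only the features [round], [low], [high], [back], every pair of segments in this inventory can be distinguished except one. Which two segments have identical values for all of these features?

Both /o/ and /ɔ/ are [+round], [-low], [-high], [+back]. Since the list omits [tense] — which does distinguish the mid back rounded tense vowel from the mid back rounded lax vowel — this pair collapses; all other pairs remain distinct.

o, ɔ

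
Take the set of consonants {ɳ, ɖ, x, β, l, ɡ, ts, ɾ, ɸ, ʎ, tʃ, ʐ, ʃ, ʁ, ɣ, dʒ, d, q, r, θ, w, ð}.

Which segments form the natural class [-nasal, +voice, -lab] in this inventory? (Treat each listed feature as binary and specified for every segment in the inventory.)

The [-nasal] segments are /ɖ, x, β, l, ɡ, ts, ɾ, ɸ, ʎ, tʃ, ʐ, ʃ, ʁ, ɣ, dʒ, d, q, r, θ, w, ð/.
Within that set, [+voice] gives /ɖ, β, l, ɡ, ɾ, ʎ, ʐ, ʁ, ɣ, dʒ, d, r, w, ð/.
Intersecting with [-labial] leaves /ɖ, l, ɡ, ɾ, ʎ, ʐ, ʁ, ɣ, dʒ, d, r, ð/.

ɖ, l, ɡ, ɾ, ʎ, ʐ, ʁ, ɣ, dʒ, d, r, ð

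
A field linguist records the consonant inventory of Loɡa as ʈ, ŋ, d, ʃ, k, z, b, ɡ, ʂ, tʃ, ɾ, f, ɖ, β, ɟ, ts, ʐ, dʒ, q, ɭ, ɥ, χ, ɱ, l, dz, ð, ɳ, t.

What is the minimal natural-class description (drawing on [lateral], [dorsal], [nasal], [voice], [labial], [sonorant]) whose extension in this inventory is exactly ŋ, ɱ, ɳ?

[+nasal]

Every target segment is [+nasal] and no other inventory member is, so one feature is enough.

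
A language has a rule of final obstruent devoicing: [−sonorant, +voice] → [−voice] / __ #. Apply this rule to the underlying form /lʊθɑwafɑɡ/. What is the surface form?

Only the final segment /ɡ/ is both word-final and matches the structural description. It is a voiced velar stop, so [−sonorant, +voice] holds; changing it to [−voice] with all other features held fixed yields /k/ (voiceless velar stop). No other segment meets both the structural description and the environment, so the output is [lʊθɑwafɑk].

[lʊθɑwafɑk]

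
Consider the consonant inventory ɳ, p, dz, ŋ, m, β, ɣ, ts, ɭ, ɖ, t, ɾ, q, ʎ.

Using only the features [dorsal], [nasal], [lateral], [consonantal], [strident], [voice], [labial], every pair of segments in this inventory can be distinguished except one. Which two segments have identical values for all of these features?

ɾ, ɖ

Both /ɾ/ and /ɖ/ are [−dorsal], [−nasal], [−lateral], [+consonantal], [−strident], [+voice], [−labial]. Since the list omits [sonorant] and [anterior] — which do distinguish the alveolar tap from the voiced retroflex stop — this pair collapses; all other pairs remain distinct.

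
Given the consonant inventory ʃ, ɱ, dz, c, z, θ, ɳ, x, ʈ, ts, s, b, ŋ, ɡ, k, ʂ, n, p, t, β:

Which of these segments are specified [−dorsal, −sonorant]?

Eliminate segments failing any feature: /ɱ, ɳ, n/ are [+sonorant]; /c, x, ŋ, ɡ, k/ are [+dorsal]. The remaining /ʃ, dz, z, θ, ʈ, ts, s, b, ʂ, p, t, β/ satisfy [−dorsal], [−sonorant].

ʃ, dz, z, θ, ʈ, ts, s, b, ʂ, p, t, β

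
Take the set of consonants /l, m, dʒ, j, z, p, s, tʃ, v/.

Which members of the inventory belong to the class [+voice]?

The [+voice] segments here are /l, m, dʒ, j, z, v/; the remaining /p, s, tʃ/ are [-voice].

l, m, dʒ, j, z, v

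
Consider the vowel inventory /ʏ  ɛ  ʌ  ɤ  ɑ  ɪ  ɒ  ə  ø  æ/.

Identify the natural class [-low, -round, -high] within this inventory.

ɛ, ʌ, ɤ, ə

Checking each segment against [-low], [-round], [-high]: /ɛ/ (mid front unrounded lax vowel), /ʌ/ (mid back unrounded lax vowel), /ɤ/ (mid back unrounded tense vowel), /ə/ (mid central vowel (schwa)) satisfy every feature; every other segment in the inventory fails at least one.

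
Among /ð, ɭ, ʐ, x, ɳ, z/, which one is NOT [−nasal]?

ɳ

/ɳ/ is the retroflex nasal, which is [+nasal]; the rest — /ð, x, ɭ, z, ʐ/ — are [−nasal].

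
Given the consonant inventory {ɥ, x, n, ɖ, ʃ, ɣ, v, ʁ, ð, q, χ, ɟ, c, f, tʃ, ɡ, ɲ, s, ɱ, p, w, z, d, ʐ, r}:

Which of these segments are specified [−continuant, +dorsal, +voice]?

First, the [−continuant] segments are /n, ɖ, q, ɟ, c, tʃ, ɡ, ɲ, ɱ, p, d/.
Within that set, [+dorsal] gives /q, ɟ, c, ɡ, ɲ/.
Then [+voice] leaves /ɟ, ɡ, ɲ/.

ɟ, ɡ, ɲ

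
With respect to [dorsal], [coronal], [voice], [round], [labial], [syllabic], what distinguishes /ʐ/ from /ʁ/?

[coronal], [dorsal]

/ʐ/ is the voiced retroflex fricative and /ʁ/ is the voiced uvular fricative. Both are [+voice], [-round], [-labial], [-syllabic]. /ʐ/ is [+coronal] while /ʁ/ is [-coronal]; /ʐ/ is [-dorsal] while /ʁ/ is [+dorsal], so the distinguishing features are [coronal], [dorsal].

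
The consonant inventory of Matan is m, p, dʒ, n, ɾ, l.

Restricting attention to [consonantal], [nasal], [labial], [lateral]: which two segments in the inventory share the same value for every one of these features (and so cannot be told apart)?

ɾ, dʒ

On the given features, /ɾ/ and /dʒ/ have an identical profile: [+consonantal], [−nasal], [−labial], [−lateral]. No other two segments in the inventory coincide on all 4 features. (They do differ in [sonorant], [strident] and [anterior], which are not among the given features.)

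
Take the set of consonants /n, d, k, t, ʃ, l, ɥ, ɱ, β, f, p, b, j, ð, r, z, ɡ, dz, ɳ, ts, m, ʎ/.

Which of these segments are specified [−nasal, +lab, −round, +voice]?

β, b

Among the inventory, the [−nasal] segments are /d, k, t, ʃ, l, ɥ, β, f, p, b, j, ð, r, z, ɡ, dz, ts, ʎ/.
Intersecting with [+labial] gives /ɥ, β, f, p, b/.
Of those, [−round] gives /β, f, p, b/.
Within that set, [+voice] leaves /β, b/.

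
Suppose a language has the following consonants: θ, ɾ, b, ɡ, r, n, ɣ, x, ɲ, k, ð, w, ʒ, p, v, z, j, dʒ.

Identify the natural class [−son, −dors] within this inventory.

θ, b, ð, ʒ, p, v, z, dʒ

First, the [−sonorant] segments are /θ, b, ɡ, ɣ, x, k, ð, ʒ, p, v, z, dʒ/.
Among these, [−dorsal] leaves /θ, b, ð, ʒ, p, v, z, dʒ/.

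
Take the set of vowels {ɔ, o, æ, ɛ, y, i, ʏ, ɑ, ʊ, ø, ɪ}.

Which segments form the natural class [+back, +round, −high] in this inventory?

Eliminate segments failing any feature: /æ, ɛ, y, i, ʏ, ø, ɪ/ are [−back]; /ɑ/ is [−round]; /ʊ/ is [+high]. The remaining /ɔ, o/ satisfy [+back], [+round], [−high].

ɔ, o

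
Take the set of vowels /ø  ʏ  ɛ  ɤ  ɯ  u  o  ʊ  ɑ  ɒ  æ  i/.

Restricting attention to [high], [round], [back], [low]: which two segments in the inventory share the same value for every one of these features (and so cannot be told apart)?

u, ʊ

/u/ (high back rounded tense vowel) and /ʊ/ (high back rounded lax vowel) are both [+high], [+round], [+back], [-low], so none of the listed features separates them. (They do differ in [tense], which is not among the given features.) Every other pair in the inventory differs on at least one listed feature.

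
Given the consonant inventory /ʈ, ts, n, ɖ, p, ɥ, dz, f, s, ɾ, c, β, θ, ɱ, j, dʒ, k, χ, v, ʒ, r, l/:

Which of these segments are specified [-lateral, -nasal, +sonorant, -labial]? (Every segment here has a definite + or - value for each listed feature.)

The [-lateral] segments are /ʈ, ts, n, ɖ, p, ɥ, dz, f, s, ɾ, c, β, θ, ɱ, j, dʒ, k, χ, v, ʒ, r/.
Of those, [-nasal] gives /ʈ, ts, ɖ, p, ɥ, dz, f, s, ɾ, c, β, θ, j, dʒ, k, χ, v, ʒ, r/.
Among these, [+sonorant] gives /ɥ, ɾ, j, r/.
Then [-labial] leaves /ɾ, j, r/.

ɾ, j, r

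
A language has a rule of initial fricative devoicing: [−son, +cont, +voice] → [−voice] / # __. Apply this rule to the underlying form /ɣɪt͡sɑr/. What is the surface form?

Only the initial segment /ɣ/ is both word-initial and matches the structural description. It is a voiced velar fricative, so [−son, +cont, +voice] holds; changing it to [−voice] with all other features held fixed yields /x/ (voiceless velar fricative). No other segment meets both the structural description and the environment, so the output is [xɪt͡sɑr].

[xɪt͡sɑr]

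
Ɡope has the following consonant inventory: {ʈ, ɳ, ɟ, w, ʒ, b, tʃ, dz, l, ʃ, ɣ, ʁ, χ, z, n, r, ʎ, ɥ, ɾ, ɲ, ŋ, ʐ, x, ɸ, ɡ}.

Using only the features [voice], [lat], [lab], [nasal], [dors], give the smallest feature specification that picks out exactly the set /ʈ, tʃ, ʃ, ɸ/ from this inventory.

/ʈ, tʃ, ʃ, ɸ/ are all [−voice], [−dorsal], and no other segment in the inventory matches both values. Dropping any one of them over-generates: [−dorsal] alone would also admit /ɳ, ʒ, b, dz, …/; [−voice] alone would also admit /χ, x/. No other single listed feature picks out exactly this set either, so fewer than two features will not do.

[−voice, −dors]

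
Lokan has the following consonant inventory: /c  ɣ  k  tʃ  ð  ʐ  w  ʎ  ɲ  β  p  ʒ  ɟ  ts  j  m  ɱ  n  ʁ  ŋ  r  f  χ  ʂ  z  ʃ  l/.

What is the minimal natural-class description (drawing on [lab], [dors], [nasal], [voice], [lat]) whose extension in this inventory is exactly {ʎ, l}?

The target set is precisely the extension of [+lateral] in this inventory.

[+lat]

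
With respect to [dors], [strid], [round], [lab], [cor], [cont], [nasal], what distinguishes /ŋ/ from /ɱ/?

The two segments share [−strident], [−round], [−coronal], [−continuant], [+nasal]. The only features from the list on which they differ: /ŋ/ is [−labial] while /ɱ/ is [+labial]; /ŋ/ is [+dorsal] while /ɱ/ is [−dorsal].

[labial], [dorsal]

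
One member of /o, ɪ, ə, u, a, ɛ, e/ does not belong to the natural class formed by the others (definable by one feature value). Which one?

a

/ɛ, ɪ, e, u, ə, o/ are all [−low], but /a/ (low unrounded vowel) is [+low]. No other single segment can be removed to leave a set sharing one feature value that the removed segment lacks, so /a/ is the odd one out.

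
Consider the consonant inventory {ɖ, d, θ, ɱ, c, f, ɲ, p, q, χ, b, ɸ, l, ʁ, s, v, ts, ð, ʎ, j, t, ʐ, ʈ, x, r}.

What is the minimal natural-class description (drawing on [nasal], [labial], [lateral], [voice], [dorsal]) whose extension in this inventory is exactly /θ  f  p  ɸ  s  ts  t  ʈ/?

Every target segment is [−voice], [−dorsal]; each remaining inventory member fails at least one of these. Each conjunct is needed — [−dorsal] alone would also admit /ɖ, d, ɱ, b, …/; [−voice] alone would also admit /c, q, χ, x/ — and no other single listed feature has exactly this extension, so two is the minimum.

[−voice, −dorsal]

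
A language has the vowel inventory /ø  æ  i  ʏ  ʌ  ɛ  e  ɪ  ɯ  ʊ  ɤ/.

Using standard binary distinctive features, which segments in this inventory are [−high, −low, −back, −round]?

Eliminate segments failing any feature: /ø/ is [+round]; /æ/ is [+low]; /i, ʏ, ɪ, ɯ, ʊ/ are [+high]; /ʌ, ɤ/ are [+back]. The remaining /ɛ, e/ satisfy [−high], [−low], [−back], [−round].

ɛ, e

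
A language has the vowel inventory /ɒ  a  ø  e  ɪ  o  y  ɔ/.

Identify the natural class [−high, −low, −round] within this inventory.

First, the [−high] segments are /ɒ, a, ø, e, o, ɔ/.
Among these, [−low] gives /ø, e, o, ɔ/.
Then [−round] leaves /e/.

e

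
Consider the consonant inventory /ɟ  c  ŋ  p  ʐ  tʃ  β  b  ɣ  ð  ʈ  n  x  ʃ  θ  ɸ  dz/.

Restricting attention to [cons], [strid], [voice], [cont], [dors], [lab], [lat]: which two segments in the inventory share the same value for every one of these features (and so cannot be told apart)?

ɟ, ŋ

/ɟ/ (voiced palatal stop) and /ŋ/ (velar nasal) are both [+consonantal], [-strident], [+voice], [-continuant], [+dorsal], [-labial], [-lateral], so none of the listed features separates them. (They do differ in [sonorant], [nasal] and [back], which are not among the given features.) Every other pair in the inventory differs on at least one listed feature.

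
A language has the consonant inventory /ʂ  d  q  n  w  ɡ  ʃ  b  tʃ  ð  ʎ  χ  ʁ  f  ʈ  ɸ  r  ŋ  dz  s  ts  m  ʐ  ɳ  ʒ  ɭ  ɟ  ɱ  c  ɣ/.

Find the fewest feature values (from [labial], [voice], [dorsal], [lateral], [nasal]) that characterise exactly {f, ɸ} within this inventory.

[-voice, +labial]

Every target segment is [-voice], [+labial]; each remaining inventory member fails at least one of these. Each conjunct is needed — [+labial] alone would also admit /w, b, m, ɱ/; [-voice] alone would also admit /ʂ, q, ʃ, tʃ, …/ — and no other single listed feature has exactly this extension, so two is the minimum.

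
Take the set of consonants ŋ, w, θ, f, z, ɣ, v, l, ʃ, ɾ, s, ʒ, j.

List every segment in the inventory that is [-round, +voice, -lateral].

The [-round] segments are /ŋ, θ, f, z, ɣ, v, l, ʃ, ɾ, s, ʒ, j/.
Of those, [+voice] gives /ŋ, z, ɣ, v, l, ɾ, ʒ, j/.
Then [-lateral] leaves /ŋ, z, ɣ, v, ɾ, ʒ, j/.

ŋ, z, ɣ, v, ɾ, ʒ, j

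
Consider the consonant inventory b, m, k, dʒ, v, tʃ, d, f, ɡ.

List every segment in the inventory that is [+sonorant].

m

The [+sonorant] segments here are /m/; the remaining /b, k, dʒ, v, tʃ, d, f, ɡ/ are [-sonorant].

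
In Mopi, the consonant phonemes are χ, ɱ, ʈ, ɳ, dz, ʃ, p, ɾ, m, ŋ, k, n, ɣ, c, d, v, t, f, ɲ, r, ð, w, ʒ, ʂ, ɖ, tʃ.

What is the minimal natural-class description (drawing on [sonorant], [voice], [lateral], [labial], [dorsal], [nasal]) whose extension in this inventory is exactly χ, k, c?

/χ, k, c/ are all [-voice], [+dorsal], and no other segment in the inventory matches both values. Dropping any one of them over-generates: [+dorsal] alone would also admit /ŋ, ɣ, ɲ, w/; [-voice] alone would also admit /ʈ, ʃ, p, t, …/. No other single listed feature picks out exactly this set either, so fewer than two features will not do.

[-voice, +dorsal]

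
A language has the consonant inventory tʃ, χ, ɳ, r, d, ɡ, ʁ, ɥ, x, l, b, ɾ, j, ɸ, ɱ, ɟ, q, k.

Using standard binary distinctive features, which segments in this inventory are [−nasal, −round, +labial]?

Among the inventory, the [−nasal] segments are /tʃ, χ, r, d, ɡ, ʁ, ɥ, x, l, b, ɾ, j, ɸ, ɟ, q, k/.
Then [−round] gives /tʃ, χ, r, d, ɡ, ʁ, x, l, b, ɾ, j, ɸ, ɟ, q, k/.
Within that set, [+labial] leaves /b, ɸ/.

b, ɸ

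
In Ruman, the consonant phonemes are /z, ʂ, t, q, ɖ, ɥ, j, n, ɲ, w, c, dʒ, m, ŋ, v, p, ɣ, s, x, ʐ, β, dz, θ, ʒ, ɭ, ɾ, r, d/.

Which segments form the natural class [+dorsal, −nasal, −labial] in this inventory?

Checking each segment against [+dorsal], [−nasal], [−labial]: /q/ (voiceless uvular stop), /j/ (palatal glide), /c/ (voiceless palatal stop), /ɣ/ (voiced velar fricative), /x/ (voiceless velar fricative) satisfy every feature; every other segment in the inventory fails at least one.

q, j, c, ɣ, x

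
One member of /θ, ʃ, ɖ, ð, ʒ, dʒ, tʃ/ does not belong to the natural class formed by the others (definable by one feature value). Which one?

[distributed] groups all but one: /tʃ, dʒ, θ, ʃ, ʒ, ð/ share [+distributed] while /ɖ/ (voiced retroflex stop) alone is [−distributed]. Removing any other segment would not leave a single-feature class that excludes it.

ɖ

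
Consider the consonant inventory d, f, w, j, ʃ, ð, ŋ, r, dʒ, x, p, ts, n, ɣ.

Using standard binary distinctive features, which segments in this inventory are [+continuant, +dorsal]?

Eliminate segments failing any feature: /d, ŋ, dʒ, p, ts, n/ are [−continuant]; /f, ʃ, ð, r/ are [−dorsal]. The remaining /w, j, x, ɣ/ satisfy [+continuant], [+dorsal].

w, j, x, ɣ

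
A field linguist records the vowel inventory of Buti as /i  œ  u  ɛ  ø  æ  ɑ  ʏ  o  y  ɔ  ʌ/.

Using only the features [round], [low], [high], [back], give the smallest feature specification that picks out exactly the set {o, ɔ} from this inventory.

/o, ɔ/ are all [−high], [+back], [+round], and no other segment in the inventory matches all three values. Dropping any one of them over-generates: [+back, +round] alone would also admit /u/; [−high, +round] alone would also admit /œ, ø/; [−high, +back] alone would also admit /ɑ, ʌ/. No other combination of two listed features picks out exactly this set either, so fewer than three features will not do.

[−high, +back, +round]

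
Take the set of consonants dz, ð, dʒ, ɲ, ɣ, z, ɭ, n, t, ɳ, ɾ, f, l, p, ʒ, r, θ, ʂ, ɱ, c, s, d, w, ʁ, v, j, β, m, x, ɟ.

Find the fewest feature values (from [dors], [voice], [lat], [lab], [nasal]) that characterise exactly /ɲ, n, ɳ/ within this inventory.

Every target segment is [+nasal], [−labial]; each remaining inventory member fails at least one of these. Each conjunct is needed — [−labial] alone would also admit /dz, ð, dʒ, ɣ, …/; [+nasal] alone would also admit /ɱ, m/ — and no other single listed feature has exactly this extension, so two is the minimum.

[+nasal, −lab]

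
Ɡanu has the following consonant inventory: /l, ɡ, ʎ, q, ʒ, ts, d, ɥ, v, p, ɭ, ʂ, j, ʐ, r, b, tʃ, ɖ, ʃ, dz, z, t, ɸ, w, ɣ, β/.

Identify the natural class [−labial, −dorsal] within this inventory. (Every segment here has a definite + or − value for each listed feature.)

Checking each segment against [−labial], [−dorsal]: /l/ (alveolar lateral approximant), /ʒ/ (voiced postalveolar fricative), /ts/ (voiceless alveolar affricate), /d/ (voiced alveolar stop), /ɭ/ (retroflex lateral approximant), /ʂ/ (voiceless retroflex fricative), among others, satisfy every feature; every other segment in the inventory fails at least one.

l, ʒ, ts, d, ɭ, ʂ, ʐ, r, tʃ, ɖ, ʃ, dz, z, t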